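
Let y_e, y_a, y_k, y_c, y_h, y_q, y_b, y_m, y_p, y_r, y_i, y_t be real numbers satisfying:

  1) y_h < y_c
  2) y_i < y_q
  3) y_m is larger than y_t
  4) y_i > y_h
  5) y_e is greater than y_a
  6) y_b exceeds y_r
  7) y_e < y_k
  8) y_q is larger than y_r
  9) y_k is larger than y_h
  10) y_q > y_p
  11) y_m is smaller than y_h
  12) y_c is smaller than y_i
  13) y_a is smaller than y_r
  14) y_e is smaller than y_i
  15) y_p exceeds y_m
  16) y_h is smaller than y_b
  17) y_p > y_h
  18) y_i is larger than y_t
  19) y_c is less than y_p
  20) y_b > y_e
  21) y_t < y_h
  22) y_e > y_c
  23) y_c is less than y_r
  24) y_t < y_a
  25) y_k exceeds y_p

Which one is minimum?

Chaining upward from y_t: directly above it, y_m, y_a, y_h, y_i; then y_c, y_r, y_e, y_p, y_b, y_k, y_q.
That covers every other element, and nothing is given below y_t, so y_t is the minimum.

y_t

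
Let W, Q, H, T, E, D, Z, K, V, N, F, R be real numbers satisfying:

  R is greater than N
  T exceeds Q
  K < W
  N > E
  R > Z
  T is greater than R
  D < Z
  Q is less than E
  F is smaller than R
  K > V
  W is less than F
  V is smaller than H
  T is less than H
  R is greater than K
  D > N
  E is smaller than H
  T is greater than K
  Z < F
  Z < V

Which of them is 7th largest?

The consecutive relations fix a unique order: Q < E < N < D < Z < V < K < W < F < R < T < H.
The 7th largest is V.

V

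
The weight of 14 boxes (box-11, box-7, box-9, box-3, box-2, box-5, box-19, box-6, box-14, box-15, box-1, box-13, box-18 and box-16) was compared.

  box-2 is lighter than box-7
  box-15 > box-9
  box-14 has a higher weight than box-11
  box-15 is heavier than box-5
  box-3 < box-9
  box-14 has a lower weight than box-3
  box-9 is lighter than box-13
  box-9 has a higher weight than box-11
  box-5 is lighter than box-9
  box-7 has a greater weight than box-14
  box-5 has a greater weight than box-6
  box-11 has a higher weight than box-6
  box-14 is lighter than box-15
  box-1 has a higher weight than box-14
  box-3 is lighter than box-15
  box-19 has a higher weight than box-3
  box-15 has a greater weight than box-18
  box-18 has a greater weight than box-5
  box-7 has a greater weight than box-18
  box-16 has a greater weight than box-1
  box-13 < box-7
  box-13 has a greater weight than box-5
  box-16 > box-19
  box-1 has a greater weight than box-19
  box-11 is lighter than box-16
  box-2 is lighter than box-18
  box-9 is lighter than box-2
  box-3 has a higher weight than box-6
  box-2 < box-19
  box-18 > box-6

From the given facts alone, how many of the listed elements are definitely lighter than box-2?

Directly below box-2: box-9.
One step further: box-5, box-11, box-3 (4 so far).
One step further: box-6, box-14 (6 so far).
Nothing else is reachable below box-2; 6 in all.

6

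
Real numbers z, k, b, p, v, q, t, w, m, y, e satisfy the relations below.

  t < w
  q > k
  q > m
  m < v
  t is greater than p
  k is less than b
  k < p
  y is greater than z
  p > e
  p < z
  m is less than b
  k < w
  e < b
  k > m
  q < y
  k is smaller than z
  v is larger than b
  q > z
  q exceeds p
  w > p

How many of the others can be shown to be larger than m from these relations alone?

The elements the relations force above m are k, p, b, z, t, w, v, q, y — no chain reaches any other.
That is 9.

9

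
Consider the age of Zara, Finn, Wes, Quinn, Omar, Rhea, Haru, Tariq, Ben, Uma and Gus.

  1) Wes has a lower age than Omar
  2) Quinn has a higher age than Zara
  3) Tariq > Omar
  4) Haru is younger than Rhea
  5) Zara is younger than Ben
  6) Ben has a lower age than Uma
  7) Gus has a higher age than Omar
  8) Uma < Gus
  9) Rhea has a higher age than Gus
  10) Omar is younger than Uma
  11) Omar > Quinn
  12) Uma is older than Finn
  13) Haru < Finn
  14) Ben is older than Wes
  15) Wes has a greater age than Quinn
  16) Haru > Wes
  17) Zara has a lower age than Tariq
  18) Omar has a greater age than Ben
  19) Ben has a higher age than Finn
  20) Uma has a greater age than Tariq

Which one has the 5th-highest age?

Omar

Chaining the given pairs: Zara < Quinn < Wes < Haru < Finn < Ben < Omar < Tariq < Uma < Gus < Rhea.
The 5th largest is Omar.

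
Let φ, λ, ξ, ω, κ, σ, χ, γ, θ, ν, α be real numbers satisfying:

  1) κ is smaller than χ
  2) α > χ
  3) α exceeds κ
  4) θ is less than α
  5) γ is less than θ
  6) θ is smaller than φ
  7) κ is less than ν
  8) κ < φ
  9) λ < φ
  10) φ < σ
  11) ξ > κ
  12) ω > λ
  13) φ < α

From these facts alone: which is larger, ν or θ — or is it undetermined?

Following every chain through θ: above θ we get φ, α, σ; below θ we get γ.
ν is not reached, and no chain runs the other way from ν to θ.
So the given relations leave the order of θ and ν undetermined.

undetermined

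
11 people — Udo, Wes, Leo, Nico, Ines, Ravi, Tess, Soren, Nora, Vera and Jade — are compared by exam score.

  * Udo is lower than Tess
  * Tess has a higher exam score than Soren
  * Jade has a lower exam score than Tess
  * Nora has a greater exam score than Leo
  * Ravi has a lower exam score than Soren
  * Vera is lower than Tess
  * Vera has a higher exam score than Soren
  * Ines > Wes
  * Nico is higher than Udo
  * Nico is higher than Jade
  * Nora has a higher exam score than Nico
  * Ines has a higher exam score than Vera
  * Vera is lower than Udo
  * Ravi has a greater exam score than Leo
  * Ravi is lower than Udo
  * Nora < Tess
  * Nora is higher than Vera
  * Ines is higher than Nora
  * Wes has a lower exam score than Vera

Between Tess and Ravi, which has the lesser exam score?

Ravi

Ravi < Soren and Soren < Vera give Ravi < Vera.
Then Vera < Udo extends the chain to Udo.
Then Udo < Nico extends the chain to Nico.
Then Nico < Nora extends the chain to Nora.
With Nora < Tess: Ravi < Soren < Vera < Udo < Nico < Nora < Tess.
So Ravi < Tess; Ravi is the lower of the two.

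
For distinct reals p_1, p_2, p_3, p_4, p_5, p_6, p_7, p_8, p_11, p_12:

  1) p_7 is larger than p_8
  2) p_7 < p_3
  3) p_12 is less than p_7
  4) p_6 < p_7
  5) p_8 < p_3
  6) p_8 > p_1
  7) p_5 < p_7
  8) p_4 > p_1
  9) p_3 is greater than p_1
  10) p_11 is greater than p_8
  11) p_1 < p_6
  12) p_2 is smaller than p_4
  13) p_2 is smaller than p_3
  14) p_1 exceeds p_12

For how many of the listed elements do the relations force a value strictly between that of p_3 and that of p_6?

Chaining upward from p_6 reaches: p_7.
Chaining downward from p_3 reaches: p_12, p_5, p_1, p_8, p_2, p_7.
Strictly between p_6 and p_3 are those in both lists: p_7 — 1 element.

1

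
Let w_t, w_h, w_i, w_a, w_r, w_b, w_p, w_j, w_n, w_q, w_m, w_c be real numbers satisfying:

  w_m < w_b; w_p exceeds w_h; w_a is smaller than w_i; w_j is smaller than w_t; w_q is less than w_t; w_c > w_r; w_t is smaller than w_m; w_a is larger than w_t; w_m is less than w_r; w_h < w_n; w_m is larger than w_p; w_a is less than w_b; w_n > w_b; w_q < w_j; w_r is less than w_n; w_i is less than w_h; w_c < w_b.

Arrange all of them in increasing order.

w_q < w_j < w_t < w_a < w_i < w_h < w_p < w_m < w_r < w_c < w_b < w_n

Nothing is placed below w_q, so it is least; from there w_q < w_j; w_j < w_t; w_t < w_a; w_a < w_i; w_i < w_h; w_h < w_p; w_p < w_m; w_m < w_r; w_r < w_c; w_c < w_b; w_b < w_n, each given directly.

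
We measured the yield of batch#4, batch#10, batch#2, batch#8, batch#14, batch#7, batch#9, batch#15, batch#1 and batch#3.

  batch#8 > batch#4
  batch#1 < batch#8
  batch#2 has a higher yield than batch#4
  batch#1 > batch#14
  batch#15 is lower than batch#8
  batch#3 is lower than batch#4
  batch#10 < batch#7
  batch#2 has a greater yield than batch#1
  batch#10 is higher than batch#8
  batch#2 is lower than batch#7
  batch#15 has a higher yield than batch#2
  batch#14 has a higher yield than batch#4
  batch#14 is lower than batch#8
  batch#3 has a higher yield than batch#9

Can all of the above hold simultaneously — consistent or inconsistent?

Every relation is compatible with batch#9 < batch#3 < batch#4 < batch#14 < batch#1 < batch#2 < batch#15 < batch#8 < batch#10 < batch#7; the set is consistent.

consistent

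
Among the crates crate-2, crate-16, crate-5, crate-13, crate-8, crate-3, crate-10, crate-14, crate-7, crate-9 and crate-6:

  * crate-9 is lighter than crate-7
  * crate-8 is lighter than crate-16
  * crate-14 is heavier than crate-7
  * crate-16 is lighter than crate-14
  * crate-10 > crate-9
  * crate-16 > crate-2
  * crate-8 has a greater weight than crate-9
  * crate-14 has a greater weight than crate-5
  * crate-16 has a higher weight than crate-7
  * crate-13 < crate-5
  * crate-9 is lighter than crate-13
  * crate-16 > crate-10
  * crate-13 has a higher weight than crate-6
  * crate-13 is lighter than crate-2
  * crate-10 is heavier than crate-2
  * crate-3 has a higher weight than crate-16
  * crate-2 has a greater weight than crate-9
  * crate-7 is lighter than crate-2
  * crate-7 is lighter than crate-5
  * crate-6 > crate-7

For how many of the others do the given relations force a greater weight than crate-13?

The elements the relations force above crate-13 are crate-5, crate-2, crate-10, crate-16, crate-3, crate-14 — no chain reaches any other.
That is 6.

6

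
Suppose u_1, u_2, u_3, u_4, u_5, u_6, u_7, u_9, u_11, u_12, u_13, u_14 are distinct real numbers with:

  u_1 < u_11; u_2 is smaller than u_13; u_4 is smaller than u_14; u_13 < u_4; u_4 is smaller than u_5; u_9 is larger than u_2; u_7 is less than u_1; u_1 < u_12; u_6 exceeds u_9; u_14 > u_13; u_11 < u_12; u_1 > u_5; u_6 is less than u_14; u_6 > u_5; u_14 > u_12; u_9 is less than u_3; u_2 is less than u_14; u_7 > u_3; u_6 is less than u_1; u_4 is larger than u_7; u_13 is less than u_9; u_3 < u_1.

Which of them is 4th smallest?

Chaining the given pairs: u_2 < u_13 < u_9 < u_3 < u_7 < u_4 < u_5 < u_6 < u_1 < u_11 < u_12 < u_14.
Counting 4 from the smallest end gives u_3.

u_3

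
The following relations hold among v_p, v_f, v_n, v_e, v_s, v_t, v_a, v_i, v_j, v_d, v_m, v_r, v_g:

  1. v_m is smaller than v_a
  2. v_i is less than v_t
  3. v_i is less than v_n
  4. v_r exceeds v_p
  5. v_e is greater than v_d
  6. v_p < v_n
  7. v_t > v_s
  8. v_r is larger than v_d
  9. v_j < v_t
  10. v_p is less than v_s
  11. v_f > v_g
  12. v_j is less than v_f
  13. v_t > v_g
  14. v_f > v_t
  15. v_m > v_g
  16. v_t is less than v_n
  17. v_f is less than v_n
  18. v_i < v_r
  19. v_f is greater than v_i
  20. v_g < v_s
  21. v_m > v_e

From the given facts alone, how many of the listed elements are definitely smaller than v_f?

6

Directly below v_f: v_i, v_j, v_g, v_t.
One step further: v_s (5 so far).
One step further: v_p (6 so far).
No other element is forced below v_f by the given relations, so the count is 6.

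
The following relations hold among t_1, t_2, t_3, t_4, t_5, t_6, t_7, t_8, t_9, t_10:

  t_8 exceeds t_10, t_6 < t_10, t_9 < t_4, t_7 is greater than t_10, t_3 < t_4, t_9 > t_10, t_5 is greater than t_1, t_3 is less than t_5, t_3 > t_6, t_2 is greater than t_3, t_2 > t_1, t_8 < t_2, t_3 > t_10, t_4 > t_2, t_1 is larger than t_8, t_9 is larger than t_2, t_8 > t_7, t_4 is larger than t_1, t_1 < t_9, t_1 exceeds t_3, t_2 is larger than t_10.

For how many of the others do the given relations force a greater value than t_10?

Directly above t_10: t_7, t_3, t_8, t_2, t_9.
One step further: t_1, t_5, t_4 (8 so far).
No other element is forced above t_10 by the given relations, so the count is 8.

8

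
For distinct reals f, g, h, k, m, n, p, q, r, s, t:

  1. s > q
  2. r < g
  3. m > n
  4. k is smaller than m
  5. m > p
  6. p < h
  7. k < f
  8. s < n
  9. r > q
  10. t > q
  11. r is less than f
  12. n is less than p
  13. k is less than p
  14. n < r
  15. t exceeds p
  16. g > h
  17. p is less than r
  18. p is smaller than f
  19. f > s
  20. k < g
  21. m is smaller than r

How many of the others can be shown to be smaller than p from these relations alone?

4

The elements the relations force below p are q, s, k, n — no chain reaches any other.
That is 4.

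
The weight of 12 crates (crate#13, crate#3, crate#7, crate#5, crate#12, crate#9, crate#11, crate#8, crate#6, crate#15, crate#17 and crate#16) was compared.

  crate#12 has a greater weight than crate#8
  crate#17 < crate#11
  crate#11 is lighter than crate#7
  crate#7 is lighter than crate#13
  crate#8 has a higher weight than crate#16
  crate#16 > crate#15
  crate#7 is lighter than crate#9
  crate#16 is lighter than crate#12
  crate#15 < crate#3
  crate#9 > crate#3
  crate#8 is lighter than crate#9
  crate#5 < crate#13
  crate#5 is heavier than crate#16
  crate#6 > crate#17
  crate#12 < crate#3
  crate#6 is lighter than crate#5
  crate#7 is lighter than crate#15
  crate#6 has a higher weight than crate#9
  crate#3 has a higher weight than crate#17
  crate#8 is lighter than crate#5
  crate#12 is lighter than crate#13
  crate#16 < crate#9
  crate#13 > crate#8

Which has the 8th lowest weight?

Chaining the given pairs: crate#17 < crate#11 < crate#7 < crate#15 < crate#16 < crate#8 < crate#12 < crate#3 < crate#9 < crate#6 < crate#5 < crate#13.
The 8th smallest is crate#3.

crate#3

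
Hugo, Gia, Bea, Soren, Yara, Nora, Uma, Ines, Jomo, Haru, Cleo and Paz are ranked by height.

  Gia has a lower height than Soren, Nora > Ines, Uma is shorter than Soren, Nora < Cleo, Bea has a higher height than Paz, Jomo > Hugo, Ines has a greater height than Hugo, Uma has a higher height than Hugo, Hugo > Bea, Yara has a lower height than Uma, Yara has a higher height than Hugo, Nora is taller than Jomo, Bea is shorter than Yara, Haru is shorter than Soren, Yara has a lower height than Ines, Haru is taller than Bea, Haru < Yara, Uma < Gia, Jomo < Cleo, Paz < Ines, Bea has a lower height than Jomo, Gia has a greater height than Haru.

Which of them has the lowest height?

Paz

Chaining upward from Paz: directly above it, Bea, Ines; then Hugo, Haru, Yara, Jomo, Nora; then Uma, Gia, Cleo, Soren.
That covers every other element, and nothing is given below Paz, so Paz is the lowest height.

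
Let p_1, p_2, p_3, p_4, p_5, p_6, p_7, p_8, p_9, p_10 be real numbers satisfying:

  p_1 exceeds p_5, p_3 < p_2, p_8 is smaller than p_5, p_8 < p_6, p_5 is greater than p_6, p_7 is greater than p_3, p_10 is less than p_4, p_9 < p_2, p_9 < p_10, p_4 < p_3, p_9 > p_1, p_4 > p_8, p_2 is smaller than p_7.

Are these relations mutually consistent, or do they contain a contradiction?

The single ordering p_8 < p_6 < p_5 < p_1 < p_9 < p_10 < p_4 < p_3 < p_2 < p_7 satisfies every listed relation, so no contradiction arises.

consistent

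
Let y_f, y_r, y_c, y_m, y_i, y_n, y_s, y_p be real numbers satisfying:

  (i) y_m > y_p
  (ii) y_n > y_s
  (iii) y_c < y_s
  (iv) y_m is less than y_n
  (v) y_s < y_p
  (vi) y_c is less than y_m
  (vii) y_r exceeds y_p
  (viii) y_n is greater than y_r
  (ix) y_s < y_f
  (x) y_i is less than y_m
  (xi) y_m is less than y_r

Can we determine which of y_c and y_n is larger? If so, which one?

y_n

Chaining the given relations: y_c < y_s < y_p < y_m < y_r < y_n.
So y_n is larger.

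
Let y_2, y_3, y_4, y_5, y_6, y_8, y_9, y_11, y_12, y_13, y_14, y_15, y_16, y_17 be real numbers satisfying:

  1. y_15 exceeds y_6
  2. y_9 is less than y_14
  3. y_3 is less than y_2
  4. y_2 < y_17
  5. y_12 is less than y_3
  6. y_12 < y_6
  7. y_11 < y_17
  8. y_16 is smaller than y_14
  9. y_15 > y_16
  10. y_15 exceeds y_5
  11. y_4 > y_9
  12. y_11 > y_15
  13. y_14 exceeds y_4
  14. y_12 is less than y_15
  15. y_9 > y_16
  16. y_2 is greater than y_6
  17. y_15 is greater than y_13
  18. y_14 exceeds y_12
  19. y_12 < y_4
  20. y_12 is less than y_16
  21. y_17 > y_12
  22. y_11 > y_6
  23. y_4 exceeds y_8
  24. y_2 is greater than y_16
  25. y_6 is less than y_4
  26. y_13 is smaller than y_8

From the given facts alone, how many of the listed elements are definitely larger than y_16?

From y_16 the given relations immediately reach y_9, y_15, y_2, y_14.
From those, y_4, y_11, y_17 — 7 in total.
Nothing else is reachable above y_16; 7 in all.

7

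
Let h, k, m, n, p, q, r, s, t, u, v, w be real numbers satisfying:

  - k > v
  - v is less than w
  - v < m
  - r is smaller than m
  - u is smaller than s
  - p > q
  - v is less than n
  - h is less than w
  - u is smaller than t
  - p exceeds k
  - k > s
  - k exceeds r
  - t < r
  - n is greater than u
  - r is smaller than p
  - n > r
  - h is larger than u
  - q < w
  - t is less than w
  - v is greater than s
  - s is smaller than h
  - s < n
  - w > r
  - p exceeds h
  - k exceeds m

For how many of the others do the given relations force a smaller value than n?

5

The elements the relations force below n are u, s, t, r, v — no chain reaches any other.
That is 5.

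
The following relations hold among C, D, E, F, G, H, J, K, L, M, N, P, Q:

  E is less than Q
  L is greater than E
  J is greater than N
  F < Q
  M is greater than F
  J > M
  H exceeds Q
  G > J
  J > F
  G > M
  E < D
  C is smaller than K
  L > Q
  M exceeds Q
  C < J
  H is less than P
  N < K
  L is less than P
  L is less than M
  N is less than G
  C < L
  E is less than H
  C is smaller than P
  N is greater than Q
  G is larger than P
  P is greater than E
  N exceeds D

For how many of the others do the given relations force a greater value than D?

From D the given relations immediately reach N.
From those, J, K, G — 4 in total.
No other element is forced above D by the given relations, so the count is 4.

4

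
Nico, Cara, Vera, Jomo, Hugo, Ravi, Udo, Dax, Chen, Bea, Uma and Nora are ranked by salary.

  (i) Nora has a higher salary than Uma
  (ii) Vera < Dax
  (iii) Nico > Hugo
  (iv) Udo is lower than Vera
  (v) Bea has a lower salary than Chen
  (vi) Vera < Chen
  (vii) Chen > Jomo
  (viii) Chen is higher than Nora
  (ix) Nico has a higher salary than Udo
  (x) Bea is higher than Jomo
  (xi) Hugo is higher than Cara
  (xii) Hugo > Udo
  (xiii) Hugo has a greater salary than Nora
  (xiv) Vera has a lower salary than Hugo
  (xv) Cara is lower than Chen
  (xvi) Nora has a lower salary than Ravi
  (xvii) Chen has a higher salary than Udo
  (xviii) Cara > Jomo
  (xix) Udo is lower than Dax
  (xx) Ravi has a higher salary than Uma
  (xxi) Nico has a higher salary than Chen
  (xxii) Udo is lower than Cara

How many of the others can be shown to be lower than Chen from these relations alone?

7

From Chen the given relations immediately reach Udo, Vera, Nora, Jomo, Bea, Cara.
From those, Uma — 7 in total.
Nothing else is reachable below Chen; 7 in all.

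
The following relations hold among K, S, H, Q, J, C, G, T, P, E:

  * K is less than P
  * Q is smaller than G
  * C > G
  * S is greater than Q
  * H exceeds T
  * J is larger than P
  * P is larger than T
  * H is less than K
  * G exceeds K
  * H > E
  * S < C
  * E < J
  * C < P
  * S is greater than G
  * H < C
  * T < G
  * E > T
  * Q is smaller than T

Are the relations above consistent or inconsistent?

consistent

The single ordering Q < T < E < H < K < G < S < C < P < J satisfies every listed relation, so no contradiction arises.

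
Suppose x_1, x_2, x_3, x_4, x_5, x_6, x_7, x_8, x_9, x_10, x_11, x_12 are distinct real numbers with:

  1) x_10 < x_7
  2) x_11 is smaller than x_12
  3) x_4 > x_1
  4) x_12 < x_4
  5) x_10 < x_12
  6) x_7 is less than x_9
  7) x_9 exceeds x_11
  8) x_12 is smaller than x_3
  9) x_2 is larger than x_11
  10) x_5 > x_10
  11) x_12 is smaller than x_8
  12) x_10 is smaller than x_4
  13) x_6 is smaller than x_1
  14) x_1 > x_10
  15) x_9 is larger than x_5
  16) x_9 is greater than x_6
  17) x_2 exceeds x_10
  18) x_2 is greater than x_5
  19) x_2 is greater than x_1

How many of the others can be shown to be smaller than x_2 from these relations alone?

5

The elements the relations force below x_2 are x_10, x_11, x_5, x_6, x_1 — no chain reaches any other.
That is 5.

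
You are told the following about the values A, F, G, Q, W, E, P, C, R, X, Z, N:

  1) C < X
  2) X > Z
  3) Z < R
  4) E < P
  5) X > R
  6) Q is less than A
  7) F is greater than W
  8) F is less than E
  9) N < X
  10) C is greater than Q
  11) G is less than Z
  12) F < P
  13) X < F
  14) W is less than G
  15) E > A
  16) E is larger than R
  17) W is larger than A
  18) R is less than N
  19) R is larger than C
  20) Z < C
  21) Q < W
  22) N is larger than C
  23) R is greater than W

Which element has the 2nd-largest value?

E

Chaining the given pairs: Q < A < W < G < Z < C < R < N < X < F < E < P.
Counting 2 from the largest end gives E.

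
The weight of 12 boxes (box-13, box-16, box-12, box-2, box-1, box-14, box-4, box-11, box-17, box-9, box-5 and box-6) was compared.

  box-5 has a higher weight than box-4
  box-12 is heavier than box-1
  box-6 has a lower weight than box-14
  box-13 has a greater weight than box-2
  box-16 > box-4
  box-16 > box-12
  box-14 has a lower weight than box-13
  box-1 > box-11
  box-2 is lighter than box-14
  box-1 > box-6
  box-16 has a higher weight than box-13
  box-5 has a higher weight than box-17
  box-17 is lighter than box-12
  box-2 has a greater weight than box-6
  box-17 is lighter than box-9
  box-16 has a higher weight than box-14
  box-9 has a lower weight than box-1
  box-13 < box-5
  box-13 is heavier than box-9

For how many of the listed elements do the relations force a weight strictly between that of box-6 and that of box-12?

1

Chaining upward from box-6 reaches: box-2, box-1, box-14, box-13, box-5, box-16.
Chaining downward from box-12 reaches: box-17, box-9, box-11, box-1.
Strictly between box-6 and box-12 are those in both lists: box-1 — 1 element.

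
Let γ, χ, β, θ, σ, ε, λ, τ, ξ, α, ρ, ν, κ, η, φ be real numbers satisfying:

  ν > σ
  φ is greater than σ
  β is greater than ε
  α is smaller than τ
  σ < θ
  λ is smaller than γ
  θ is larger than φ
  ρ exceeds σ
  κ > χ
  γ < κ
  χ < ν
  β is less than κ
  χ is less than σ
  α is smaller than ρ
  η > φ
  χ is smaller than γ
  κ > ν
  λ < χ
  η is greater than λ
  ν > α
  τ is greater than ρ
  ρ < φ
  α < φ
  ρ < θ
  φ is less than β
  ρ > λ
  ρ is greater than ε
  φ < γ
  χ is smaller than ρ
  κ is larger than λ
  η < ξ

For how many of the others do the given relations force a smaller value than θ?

Directly below θ: σ, ρ, φ.
One step further: λ, ε, χ, α (7 so far).
No other element is forced below θ by the given relations, so the count is 7.

7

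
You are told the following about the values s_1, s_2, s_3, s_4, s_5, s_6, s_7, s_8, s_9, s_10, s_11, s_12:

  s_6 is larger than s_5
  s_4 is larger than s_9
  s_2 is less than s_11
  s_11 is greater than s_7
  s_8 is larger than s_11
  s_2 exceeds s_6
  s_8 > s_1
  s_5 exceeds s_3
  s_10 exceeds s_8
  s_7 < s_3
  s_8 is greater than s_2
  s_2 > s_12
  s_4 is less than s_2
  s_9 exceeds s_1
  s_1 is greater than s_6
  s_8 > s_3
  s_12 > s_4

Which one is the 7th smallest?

s_4

Piecing the relations together gives one ordering: s_7 < s_3 < s_5 < s_6 < s_1 < s_9 < s_4 < s_12 < s_2 < s_11 < s_8 < s_10.
Counting 7 from the smallest end gives s_4.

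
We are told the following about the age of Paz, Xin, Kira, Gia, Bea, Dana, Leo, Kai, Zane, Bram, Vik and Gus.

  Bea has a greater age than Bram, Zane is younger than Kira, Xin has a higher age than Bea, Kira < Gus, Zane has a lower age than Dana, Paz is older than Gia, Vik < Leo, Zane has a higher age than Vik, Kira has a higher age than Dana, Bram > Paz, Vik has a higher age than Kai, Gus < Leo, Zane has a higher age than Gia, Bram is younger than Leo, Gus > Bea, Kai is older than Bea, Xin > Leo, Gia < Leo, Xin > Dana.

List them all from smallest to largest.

Gia < Paz < Bram < Bea < Kai < Vik < Zane < Dana < Kira < Gus < Leo < Xin

Nothing is placed below Gia, so it is least; from there Gia < Paz; Paz < Bram; Bram < Bea; Bea < Kai; Kai < Vik; Vik < Zane; Zane < Dana; Dana < Kira; Kira < Gus; Gus < Leo; Leo < Xin, each given directly.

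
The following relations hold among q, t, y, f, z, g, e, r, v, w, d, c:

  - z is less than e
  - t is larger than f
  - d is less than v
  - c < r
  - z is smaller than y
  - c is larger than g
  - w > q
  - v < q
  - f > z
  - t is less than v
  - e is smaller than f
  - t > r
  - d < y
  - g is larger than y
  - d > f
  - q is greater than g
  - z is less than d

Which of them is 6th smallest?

g

The consecutive relations fix a unique order: z < e < f < d < y < g < c < r < t < v < q < w.
The 6th smallest is g.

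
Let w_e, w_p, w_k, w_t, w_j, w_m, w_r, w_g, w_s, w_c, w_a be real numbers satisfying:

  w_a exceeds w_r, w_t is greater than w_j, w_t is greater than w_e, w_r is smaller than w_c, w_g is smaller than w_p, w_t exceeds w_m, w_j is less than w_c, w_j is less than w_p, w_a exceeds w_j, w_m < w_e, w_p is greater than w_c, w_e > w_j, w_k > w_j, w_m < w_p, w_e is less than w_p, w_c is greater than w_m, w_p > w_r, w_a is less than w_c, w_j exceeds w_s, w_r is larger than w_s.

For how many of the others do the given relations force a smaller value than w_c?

Directly below w_c: w_r, w_j, w_m, w_a.
One step further: w_s (5 so far).
No other element is forced below w_c by the given relations, so the count is 5.

5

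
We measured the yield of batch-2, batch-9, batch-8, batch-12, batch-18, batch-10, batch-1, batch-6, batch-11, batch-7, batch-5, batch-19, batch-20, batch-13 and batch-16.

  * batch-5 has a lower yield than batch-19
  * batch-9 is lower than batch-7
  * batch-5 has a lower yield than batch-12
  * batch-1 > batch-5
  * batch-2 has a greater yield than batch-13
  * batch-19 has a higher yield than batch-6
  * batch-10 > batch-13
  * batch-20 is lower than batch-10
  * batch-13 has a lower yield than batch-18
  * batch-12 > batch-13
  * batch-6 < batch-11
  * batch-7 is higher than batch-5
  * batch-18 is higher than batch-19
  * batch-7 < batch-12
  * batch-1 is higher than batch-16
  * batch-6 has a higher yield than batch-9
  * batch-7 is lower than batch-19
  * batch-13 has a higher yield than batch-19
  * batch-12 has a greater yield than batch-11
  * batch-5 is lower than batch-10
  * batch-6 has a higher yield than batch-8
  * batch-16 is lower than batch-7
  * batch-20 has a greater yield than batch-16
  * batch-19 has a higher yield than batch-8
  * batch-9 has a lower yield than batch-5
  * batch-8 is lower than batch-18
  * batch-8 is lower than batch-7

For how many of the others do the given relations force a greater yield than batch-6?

7

The elements the relations force above batch-6 are batch-11, batch-19, batch-13, batch-18, batch-10, batch-12, batch-2 — no chain reaches any other.
That is 7.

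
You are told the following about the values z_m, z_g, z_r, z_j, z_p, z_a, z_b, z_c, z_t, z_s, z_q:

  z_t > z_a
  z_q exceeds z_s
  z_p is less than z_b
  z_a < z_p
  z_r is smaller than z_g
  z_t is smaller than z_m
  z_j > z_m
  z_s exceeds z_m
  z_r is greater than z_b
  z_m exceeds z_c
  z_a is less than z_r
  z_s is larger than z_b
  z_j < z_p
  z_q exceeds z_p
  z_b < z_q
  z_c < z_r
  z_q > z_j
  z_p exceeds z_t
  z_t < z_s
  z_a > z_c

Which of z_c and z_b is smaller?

z_c

The relevant relations are z_c < z_a; z_a < z_t; z_t < z_m; z_m < z_j; z_j < z_p; z_p < z_b.
Together: z_c < z_a < z_t < z_m < z_j < z_p < z_b.
So z_c < z_b; z_c is the smaller of the two.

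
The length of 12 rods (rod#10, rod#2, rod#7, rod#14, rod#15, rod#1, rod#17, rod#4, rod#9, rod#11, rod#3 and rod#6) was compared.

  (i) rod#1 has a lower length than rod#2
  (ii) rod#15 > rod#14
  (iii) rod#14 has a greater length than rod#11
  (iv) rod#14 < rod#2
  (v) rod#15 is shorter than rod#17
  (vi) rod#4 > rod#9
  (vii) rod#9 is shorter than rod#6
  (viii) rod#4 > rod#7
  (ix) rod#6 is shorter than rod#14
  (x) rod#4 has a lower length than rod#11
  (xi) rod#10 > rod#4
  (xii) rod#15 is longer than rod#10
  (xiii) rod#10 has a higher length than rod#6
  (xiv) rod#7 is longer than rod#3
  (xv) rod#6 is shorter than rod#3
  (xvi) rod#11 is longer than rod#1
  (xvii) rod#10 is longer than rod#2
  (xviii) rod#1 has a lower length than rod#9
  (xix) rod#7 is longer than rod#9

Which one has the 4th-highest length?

rod#2

The consecutive relations fix a unique order: rod#1 < rod#9 < rod#6 < rod#3 < rod#7 < rod#4 < rod#11 < rod#14 < rod#2 < rod#10 < rod#15 < rod#17.
Counting 4 from the largest end gives rod#2.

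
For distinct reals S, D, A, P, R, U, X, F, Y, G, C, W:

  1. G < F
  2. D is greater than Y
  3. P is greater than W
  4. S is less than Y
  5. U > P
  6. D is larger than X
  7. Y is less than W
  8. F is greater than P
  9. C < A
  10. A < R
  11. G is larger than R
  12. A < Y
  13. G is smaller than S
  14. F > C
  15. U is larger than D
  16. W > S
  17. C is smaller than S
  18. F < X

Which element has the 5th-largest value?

P

The consecutive relations fix a unique order: C < A < R < G < S < Y < W < P < F < X < D < U.
The 5th largest is P.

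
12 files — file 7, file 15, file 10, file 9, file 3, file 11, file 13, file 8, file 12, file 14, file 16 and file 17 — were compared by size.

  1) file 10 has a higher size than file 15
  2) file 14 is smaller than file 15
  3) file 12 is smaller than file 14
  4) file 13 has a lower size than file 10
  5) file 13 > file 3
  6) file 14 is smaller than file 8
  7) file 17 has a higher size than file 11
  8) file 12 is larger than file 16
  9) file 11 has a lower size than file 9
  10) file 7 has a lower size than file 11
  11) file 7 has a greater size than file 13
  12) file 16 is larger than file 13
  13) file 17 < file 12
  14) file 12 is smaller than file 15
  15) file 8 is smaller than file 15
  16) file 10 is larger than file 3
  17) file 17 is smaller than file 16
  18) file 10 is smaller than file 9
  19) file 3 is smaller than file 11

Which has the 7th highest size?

file 16

Piecing the relations together gives one ordering: file 3 < file 13 < file 7 < file 11 < file 17 < file 16 < file 12 < file 14 < file 8 < file 15 < file 10 < file 9.
The 7th largest is file 16.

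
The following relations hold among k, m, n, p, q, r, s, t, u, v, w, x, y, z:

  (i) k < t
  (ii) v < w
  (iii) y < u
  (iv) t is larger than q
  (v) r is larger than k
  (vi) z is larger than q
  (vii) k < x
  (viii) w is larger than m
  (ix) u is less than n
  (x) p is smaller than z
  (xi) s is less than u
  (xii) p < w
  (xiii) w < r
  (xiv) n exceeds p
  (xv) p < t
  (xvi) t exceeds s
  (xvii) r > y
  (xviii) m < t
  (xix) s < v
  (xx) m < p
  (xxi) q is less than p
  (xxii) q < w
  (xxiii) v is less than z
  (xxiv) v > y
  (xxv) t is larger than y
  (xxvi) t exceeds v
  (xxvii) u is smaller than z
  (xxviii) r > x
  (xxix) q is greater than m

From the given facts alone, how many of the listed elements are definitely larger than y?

7

The elements the relations force above y are u, v, z, n, w, r, t — no chain reaches any other.
That is 7.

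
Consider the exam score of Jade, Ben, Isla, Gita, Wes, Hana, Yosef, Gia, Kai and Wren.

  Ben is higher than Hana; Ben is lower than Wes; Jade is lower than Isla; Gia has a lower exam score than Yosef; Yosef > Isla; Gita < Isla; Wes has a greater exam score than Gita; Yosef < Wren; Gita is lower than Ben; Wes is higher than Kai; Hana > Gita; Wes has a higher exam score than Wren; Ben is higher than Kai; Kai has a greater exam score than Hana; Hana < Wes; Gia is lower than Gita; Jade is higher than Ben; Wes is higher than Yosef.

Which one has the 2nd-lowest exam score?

Chaining the given pairs: Gia < Gita < Hana < Kai < Ben < Jade < Isla < Yosef < Wren < Wes.
The 2nd smallest is Gita.

Gita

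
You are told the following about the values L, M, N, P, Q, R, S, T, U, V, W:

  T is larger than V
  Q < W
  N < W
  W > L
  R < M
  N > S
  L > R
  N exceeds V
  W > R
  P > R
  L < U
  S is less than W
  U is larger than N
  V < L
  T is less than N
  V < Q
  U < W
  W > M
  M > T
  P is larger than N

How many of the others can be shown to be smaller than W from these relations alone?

9

Directly below W: R, S, L, N, U, Q, M.
One step further: V, T (9 so far).
No other element is forced below W by the given relations, so the count is 9.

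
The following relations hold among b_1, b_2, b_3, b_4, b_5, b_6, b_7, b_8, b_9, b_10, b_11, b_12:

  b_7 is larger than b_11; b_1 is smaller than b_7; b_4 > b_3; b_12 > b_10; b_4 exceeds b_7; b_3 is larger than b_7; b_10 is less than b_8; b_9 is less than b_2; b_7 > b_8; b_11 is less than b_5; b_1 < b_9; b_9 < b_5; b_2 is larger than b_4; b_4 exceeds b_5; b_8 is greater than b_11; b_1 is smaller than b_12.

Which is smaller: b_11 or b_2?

Link the given pairs in sequence: b_11 < b_8; b_8 < b_7; b_7 < b_3; b_3 < b_4; b_4 < b_2.
Together: b_11 < b_8 < b_7 < b_3 < b_4 < b_2.
So b_11 < b_2; b_11 is the smaller of the two.

b_11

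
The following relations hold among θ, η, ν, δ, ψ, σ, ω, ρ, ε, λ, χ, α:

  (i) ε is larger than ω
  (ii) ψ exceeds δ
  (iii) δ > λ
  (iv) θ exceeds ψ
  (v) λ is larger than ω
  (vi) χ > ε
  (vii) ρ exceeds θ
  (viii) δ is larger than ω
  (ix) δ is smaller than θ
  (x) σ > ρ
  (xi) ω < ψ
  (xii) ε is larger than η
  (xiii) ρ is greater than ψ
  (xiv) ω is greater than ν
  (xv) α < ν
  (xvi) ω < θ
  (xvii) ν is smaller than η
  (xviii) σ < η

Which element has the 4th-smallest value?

Piecing the relations together gives one ordering: α < ν < ω < λ < δ < ψ < θ < ρ < σ < η < ε < χ.
Counting 4 from the smallest end gives λ.

λ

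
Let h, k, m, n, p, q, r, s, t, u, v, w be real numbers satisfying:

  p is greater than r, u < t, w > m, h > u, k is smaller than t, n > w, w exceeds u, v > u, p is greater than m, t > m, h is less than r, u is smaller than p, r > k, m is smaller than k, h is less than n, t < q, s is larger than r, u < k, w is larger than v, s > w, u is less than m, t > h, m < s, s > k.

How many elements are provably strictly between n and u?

The relations place u below n. An element lies strictly between them when it is forced above u and also forced below n.
Above u: {v, h, m, k, r, w, p, t, s, q}. Below n: {v, h, m, w}.
Intersection: {v, h, m, w} — 4.

4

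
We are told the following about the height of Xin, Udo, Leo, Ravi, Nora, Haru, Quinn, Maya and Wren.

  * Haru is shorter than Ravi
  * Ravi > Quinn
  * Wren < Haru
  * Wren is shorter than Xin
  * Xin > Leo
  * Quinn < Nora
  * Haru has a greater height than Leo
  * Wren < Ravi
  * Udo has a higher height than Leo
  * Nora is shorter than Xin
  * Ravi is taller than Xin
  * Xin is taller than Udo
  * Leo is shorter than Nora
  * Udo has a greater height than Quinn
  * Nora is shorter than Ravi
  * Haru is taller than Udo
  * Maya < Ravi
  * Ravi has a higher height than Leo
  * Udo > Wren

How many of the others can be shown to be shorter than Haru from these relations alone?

4

From Haru the given relations immediately reach Wren, Leo, Udo.
From those, Quinn — 4 in total.
Nothing else is reachable below Haru; 4 in all.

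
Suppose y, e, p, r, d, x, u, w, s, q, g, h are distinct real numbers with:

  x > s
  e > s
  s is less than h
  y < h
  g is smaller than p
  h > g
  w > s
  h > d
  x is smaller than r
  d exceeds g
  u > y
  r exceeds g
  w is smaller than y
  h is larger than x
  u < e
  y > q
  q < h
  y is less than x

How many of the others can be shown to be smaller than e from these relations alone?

Directly below e: s, u.
One step further: y (3 so far).
One step further: w, q (5 so far).
Nothing else is reachable below e; 5 in all.

5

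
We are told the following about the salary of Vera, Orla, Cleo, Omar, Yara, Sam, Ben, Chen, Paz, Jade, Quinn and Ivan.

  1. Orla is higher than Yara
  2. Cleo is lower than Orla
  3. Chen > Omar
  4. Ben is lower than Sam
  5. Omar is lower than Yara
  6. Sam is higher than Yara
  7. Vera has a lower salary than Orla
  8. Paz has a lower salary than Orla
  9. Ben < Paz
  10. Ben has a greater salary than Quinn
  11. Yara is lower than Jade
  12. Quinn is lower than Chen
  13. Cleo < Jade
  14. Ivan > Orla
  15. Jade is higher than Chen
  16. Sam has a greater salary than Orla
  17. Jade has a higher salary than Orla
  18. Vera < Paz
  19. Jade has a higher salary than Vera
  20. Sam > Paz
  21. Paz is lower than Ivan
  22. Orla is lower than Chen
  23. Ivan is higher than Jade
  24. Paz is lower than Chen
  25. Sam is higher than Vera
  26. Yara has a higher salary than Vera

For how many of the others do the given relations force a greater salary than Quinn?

7

The elements the relations force above Quinn are Ben, Paz, Orla, Chen, Sam, Jade, Ivan — no chain reaches any other.
That is 7.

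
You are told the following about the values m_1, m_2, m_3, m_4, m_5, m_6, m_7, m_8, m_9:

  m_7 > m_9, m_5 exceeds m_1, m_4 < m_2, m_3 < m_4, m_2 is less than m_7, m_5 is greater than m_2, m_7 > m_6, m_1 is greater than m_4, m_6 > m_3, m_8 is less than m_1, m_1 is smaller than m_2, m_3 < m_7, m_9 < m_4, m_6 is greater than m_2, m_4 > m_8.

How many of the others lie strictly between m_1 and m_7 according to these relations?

2

Chaining upward from m_1 reaches: m_2, m_5, m_6.
Chaining downward from m_7 reaches: m_8, m_9, m_3, m_4, m_2, m_6.
Strictly between m_1 and m_7 are those in both lists: m_2, m_6 — 2 elements.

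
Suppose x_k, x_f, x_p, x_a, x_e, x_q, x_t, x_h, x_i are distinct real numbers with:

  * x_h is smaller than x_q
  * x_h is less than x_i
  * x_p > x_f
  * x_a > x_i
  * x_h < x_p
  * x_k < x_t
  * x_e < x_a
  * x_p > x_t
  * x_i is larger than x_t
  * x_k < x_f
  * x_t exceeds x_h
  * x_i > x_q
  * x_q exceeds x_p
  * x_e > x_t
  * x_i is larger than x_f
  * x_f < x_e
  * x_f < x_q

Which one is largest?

Chaining downward from x_a: directly below it, x_e, x_i; then x_h, x_f, x_t, x_q; then x_k, x_p.
That covers every other element, and nothing is given above x_a, so x_a is the largest.

x_a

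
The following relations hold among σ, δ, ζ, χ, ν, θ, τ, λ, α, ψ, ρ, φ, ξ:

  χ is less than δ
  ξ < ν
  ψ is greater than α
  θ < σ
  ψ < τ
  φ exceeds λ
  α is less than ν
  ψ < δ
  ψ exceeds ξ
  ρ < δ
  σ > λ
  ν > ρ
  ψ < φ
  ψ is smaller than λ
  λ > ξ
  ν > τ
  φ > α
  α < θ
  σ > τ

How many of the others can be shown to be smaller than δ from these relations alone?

The elements the relations force below δ are ρ, α, ξ, ψ, χ — no chain reaches any other.
That is 5.

5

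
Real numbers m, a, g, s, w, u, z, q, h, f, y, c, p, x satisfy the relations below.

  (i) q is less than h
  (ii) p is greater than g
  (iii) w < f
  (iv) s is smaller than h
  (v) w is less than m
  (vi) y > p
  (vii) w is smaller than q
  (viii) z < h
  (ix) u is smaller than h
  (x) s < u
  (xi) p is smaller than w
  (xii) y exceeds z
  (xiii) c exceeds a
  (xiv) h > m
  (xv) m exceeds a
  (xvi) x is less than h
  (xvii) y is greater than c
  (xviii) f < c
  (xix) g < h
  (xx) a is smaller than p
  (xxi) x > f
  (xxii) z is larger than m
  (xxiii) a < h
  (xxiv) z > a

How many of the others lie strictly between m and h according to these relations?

1

Chaining upward from m reaches: z, y.
Chaining downward from h reaches: g, s, u, a, p, w, f, z, q, x.
Strictly between m and h are those in both lists: z — 1 element.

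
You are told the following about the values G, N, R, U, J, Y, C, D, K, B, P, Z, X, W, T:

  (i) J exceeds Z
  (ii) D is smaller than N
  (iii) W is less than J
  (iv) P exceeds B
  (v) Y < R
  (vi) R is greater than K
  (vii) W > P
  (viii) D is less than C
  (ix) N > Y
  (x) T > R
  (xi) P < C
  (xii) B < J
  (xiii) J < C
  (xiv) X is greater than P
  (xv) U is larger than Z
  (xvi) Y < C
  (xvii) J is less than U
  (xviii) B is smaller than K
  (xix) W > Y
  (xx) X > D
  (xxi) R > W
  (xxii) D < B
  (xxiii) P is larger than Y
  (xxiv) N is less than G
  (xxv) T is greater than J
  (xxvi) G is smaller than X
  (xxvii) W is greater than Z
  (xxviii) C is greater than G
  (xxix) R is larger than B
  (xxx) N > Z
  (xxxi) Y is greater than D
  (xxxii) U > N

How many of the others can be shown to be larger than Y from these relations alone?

10

The elements the relations force above Y are P, N, W, G, J, R, C, X, U, T — no chain reaches any other.
That is 10.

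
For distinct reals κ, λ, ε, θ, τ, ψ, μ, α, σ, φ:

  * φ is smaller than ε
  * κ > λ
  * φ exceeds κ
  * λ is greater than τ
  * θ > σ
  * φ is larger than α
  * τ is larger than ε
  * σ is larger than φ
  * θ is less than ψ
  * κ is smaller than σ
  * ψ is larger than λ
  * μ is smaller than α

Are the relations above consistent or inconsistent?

We have κ < φ stated directly, yet also φ < ε < τ < λ < κ by chaining the others — so φ < κ. Contradiction.

inconsistent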